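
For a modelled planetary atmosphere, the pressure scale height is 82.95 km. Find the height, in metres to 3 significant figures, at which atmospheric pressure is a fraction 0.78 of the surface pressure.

z ≈ 20600 m

Set P/P₀ = exp(−z/H) = 0.78, so z = −H ln(0.78).
−ln(0.78) = 0.24846; z = 82950 × 0.24846 = 20610 m.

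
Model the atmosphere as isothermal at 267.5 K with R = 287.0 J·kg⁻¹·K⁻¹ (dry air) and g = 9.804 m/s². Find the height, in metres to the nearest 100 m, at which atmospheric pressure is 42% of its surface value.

Scale height: H = RT/g = 287.0 × 267.5 / 9.804 = 7830.7 m.
Set P/P₀ = exp(−z/H) = 0.42, so z = −H ln(0.42).
−ln(0.42) = 0.86750; z = 7830.7 × 0.86750 = 6793.1 m.

z ≈ 6800 m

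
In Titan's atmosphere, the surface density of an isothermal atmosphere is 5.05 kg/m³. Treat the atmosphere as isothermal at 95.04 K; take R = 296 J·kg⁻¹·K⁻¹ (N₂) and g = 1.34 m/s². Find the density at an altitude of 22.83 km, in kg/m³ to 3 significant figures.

Scale height: H = RT/g = 296 × 95.04 / 1.34 = 20994 m.
In an isothermal atmosphere, density decays like pressure: ρ = ρ₀ exp(−z/H).
z/H = 22830/20994 = 1.0875; exp(−1.0875) = 0.33706.
ρ = 5.05 × 0.33706 = 1.7022 kg/m³.

ρ ≈ 1.70 kg/m³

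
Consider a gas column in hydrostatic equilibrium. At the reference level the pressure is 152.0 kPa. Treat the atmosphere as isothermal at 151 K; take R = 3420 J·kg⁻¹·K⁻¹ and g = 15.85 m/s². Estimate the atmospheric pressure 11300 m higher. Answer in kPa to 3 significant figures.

P ≈ 107 kPa

Scale height: H = RT/g = 3420 × 151 / 15.85 = 32582 m.
Barometric formula: P = P₀ exp(−z/H).
z/H = 11300/32582 = 0.34682; exp(−0.34682) = 0.70693.
P = 152.0 × 0.70693 = 107.45 kPa.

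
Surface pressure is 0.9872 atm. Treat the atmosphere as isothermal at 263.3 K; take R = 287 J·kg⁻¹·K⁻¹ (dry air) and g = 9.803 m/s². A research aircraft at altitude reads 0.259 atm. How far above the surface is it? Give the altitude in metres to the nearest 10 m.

z ≈ 10310 m

Scale height: H = RT/g = 287 × 263.3 / 9.803 = 7708.6 m.
Invert the barometric formula: z = H ln(P₀/P).
P₀/P = 0.9872/0.259 = 3.8116; ln(3.8116) = 1.3380.
z = 7708.6 × 1.3380 = 10314 m.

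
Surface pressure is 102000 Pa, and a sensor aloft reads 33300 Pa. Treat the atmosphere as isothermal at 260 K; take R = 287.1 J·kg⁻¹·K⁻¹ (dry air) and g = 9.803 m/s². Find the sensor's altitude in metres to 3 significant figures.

Scale height: H = RT/g = 287.1 × 260 / 9.803 = 7614.6 m.
Invert the barometric formula: z = H ln(P₀/P).
P₀/P = 102000/33300 = 3.0631; ln(3.0631) = 1.1194.
z = 7614.6 × 1.1194 = 8523.8 m.

z ≈ 8520 m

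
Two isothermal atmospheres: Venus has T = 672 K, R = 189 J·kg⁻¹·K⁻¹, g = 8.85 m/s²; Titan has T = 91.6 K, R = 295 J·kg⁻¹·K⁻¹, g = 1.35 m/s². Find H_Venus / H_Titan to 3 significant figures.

H_Venus/H_Titan ≈ 0.717

H = RT/g for each body.
H_Venus = 189 × 672 / 8.85 = 14351 m.
H_Titan = 295 × 91.6 / 1.35 = 20016 m.
H_Venus/H_Titan = 14351/20016 = 0.71698.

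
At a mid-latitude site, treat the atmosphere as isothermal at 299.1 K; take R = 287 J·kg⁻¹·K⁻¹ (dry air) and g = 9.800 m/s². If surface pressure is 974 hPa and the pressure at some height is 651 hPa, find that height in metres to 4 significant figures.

Scale height: H = RT/g = 287 × 299.1 / 9.800 = 8759.4 m.
Invert the barometric formula: z = H ln(P₀/P).
P₀/P = 974/651 = 1.4962; ln(1.4962) = 0.40293.
z = 8759.4 × 0.40293 = 3529.4 m.

z ≈ 3529 m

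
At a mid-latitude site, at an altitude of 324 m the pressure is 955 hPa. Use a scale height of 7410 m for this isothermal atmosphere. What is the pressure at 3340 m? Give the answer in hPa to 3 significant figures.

P ≈ 636 hPa

Between two levels, P₂ = P₁ exp(−Δz/H) with Δz = z₂ − z₁.
Δz = 3340.0 − 324.00 = 3016.0 m; Δz/H = 3016.0/7410.0 = 0.40702.
P₂ = 955 × exp(−0.40702) = 955 × 0.66563 = 635.68 hPa.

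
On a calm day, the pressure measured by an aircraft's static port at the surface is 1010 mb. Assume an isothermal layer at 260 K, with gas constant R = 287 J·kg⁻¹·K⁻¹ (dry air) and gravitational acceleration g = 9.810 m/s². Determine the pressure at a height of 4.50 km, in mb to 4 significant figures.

Scale height: H = RT/g = 287 × 260 / 9.810 = 7606.5 m.
Barometric formula: P = P₀ exp(−z/H).
z/H = 4500.0/7606.5 = 0.59160; exp(−0.59160) = 0.55344.
P = 1010 × 0.55344 = 558.97 mb.

P ≈ 559.0 mb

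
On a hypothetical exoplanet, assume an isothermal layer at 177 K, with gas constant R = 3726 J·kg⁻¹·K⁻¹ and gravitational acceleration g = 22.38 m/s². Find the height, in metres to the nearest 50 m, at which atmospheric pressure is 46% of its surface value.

z ≈ 22900 m

Scale height: H = RT/g = 3726 × 177 / 22.38 = 29468 m.
Set P/P₀ = exp(−z/H) = 0.46, so z = −H ln(0.46).
−ln(0.46) = 0.77653; z = 29468 × 0.77653 = 22883 m.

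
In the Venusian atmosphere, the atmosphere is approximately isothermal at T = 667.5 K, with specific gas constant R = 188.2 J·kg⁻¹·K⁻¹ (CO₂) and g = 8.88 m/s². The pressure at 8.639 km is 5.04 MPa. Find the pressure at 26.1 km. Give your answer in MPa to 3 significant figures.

Scale height: H = RT/g = 188.2 × 667.5 / 8.88 = 14147 m.
Between two levels, P₂ = P₁ exp(−Δz/H) with Δz = z₂ − z₁.
Δz = 26100 − 8639.0 = 17461 m; Δz/H = 17461/14147 = 1.2343.
P₂ = 5.04 × exp(−1.2343) = 5.04 × 0.29104 = 1.4668 MPa.

P ≈ 1.47 MPa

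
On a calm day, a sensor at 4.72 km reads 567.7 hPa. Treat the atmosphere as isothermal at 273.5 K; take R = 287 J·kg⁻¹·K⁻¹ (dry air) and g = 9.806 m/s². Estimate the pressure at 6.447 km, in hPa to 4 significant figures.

P ≈ 457.5 hPa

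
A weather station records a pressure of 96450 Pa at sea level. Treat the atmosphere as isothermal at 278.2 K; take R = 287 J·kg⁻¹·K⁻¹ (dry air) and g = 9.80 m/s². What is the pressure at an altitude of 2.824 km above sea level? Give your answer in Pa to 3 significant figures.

Scale height: H = RT/g = 287 × 278.2 / 9.80 = 8147.3 m.
Barometric formula: P = P₀ exp(−z/H).
z/H = 2824.0/8147.3 = 0.34662; exp(−0.34662) = 0.70707.
P = 96450 × 0.70707 = 68197 Pa.

P ≈ 68200 Pa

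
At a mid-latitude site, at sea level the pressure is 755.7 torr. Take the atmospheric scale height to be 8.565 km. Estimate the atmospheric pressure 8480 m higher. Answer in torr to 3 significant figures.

P ≈ 281 torr

Barometric formula: P = P₀ exp(−z/H).
z/H = 8480.0/8565.0 = 0.99008; exp(−0.99008) = 0.37155.
P = 755.7 × 0.37155 = 280.78 torr.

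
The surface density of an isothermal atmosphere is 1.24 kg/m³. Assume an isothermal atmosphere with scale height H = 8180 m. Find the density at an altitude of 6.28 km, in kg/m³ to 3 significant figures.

In an isothermal atmosphere, density decays like pressure: ρ = ρ₀ exp(−z/H).
z/H = 6280.0/8180.0 = 0.76773; exp(−0.76773) = 0.46407.
ρ = 1.24 × 0.46407 = 0.57545 kg/m³.

ρ ≈ 0.575 kg/m³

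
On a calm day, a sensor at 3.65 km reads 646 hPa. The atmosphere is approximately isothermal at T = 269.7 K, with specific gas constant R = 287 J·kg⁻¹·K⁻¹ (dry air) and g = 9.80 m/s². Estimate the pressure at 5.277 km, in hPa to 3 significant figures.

P ≈ 526 hPa

Scale height: H = RT/g = 287 × 269.7 / 9.80 = 7898.4 m.
Between two levels, P₂ = P₁ exp(−Δz/H) with Δz = z₂ − z₁.
Δz = 5277.0 − 3650.0 = 1627.0 m; Δz/H = 1627.0/7898.4 = 0.20599.
P₂ = 646 × exp(−0.20599) = 646 × 0.81384 = 525.74 hPa.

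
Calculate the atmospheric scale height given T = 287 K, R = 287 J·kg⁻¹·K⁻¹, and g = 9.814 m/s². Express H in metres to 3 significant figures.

The scale height of an isothermal atmosphere is H = RT/g.
H = 287 × 287 / 9.814 = 82369/9.814 = 8393.0 m.

H ≈ 8390 m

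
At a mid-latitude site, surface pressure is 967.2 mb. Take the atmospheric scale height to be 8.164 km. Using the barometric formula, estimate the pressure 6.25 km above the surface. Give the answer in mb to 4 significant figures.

P ≈ 449.8 mb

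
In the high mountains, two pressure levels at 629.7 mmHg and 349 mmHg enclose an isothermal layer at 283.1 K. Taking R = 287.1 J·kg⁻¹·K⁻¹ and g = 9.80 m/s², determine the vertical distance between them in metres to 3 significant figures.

Hypsometric equation: Δz = (R T̄/g) ln(P₁/P₂).
R T̄/g = 287.1 × 283.1 / 9.80 = 8293.7 m.
ln(629.7/349) = ln(1.8043) = 0.59017.
Δz = 8293.7 × 0.59017 = 4894.7 m.

Δz ≈ 4890 m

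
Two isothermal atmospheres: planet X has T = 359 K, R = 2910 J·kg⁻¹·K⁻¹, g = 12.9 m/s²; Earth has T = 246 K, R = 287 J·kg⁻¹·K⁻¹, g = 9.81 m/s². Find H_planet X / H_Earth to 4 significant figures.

H = RT/g for each body.
H_planet X = 2910 × 359 / 12.9 = 80984 m.
H_Earth = 287 × 246 / 9.81 = 7196.9 m.
H_planet X/H_Earth = 80984/7196.9 = 11.253.

H_planet X/H_Earth ≈ 11.25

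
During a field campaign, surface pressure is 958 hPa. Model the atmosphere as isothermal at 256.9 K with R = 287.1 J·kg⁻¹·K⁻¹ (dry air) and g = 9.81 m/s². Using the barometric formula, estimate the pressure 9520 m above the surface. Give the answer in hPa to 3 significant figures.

Scale height: H = RT/g = 287.1 × 256.9 / 9.81 = 7518.4 m.
Barometric formula: P = P₀ exp(−z/H).
z/H = 9520.0/7518.4 = 1.2662; exp(−1.2662) = 0.28190.
P = 958 × 0.28190 = 270.06 hPa.

P ≈ 270 hPa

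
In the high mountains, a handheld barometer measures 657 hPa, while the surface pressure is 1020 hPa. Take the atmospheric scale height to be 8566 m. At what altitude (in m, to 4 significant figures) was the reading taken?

z ≈ 3768 m

Invert the barometric formula: z = H ln(P₀/P).
P₀/P = 1020/657 = 1.5525; ln(1.5525) = 0.43987.
z = 8566.0 × 0.43987 = 3767.9 m.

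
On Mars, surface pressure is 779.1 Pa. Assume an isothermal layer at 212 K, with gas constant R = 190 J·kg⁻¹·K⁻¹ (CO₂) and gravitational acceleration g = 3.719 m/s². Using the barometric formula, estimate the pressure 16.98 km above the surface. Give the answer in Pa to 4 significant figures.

P ≈ 162.5 Pa

Scale height: H = RT/g = 190 × 212 / 3.719 = 10831 m.
Barometric formula: P = P₀ exp(−z/H).
z/H = 16980/10831 = 1.5677; exp(−1.5677) = 0.20852.
P = 779.1 × 0.20852 = 162.46 Pa.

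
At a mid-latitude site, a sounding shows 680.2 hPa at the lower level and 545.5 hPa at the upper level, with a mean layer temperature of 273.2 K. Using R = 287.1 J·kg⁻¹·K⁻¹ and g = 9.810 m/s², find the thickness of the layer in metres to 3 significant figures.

Hypsometric equation: Δz = (R T̄/g) ln(P₁/P₂).
R T̄/g = 287.1 × 273.2 / 9.810 = 7995.5 m.
ln(680.2/545.5) = ln(1.2469) = 0.22066.
Δz = 7995.5 × 0.22066 = 1764.3 m.

Δz ≈ 1760 m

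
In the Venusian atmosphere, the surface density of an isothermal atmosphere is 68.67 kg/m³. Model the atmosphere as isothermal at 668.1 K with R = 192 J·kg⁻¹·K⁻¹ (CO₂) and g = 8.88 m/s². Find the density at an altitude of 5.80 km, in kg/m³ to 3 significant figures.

Scale height: H = RT/g = 192 × 668.1 / 8.88 = 14445 m.
In an isothermal atmosphere, density decays like pressure: ρ = ρ₀ exp(−z/H).
z/H = 5800.0/14445 = 0.40152; exp(−0.40152) = 0.66930.
ρ = 68.67 × 0.66930 = 45.961 kg/m³.

ρ ≈ 46.0 kg/m³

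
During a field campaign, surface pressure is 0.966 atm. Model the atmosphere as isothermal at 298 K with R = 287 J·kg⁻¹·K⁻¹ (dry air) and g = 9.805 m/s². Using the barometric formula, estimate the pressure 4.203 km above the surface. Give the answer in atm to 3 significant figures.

P ≈ 0.597 atm

Scale height: H = RT/g = 287 × 298 / 9.805 = 8722.7 m.
Barometric formula: P = P₀ exp(−z/H).
z/H = 4203.0/8722.7 = 0.48185; exp(−0.48185) = 0.61764.
P = 0.966 × 0.61764 = 0.59664 atm.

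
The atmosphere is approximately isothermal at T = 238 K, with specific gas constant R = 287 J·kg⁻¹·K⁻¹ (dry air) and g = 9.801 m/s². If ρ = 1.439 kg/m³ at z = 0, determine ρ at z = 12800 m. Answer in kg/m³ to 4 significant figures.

ρ ≈ 0.2293 kg/m³

Scale height: H = RT/g = 287 × 238 / 9.801 = 6969.3 m.
In an isothermal atmosphere, density decays like pressure: ρ = ρ₀ exp(−z/H).
z/H = 12800/6969.3 = 1.8366; exp(−1.8366) = 0.15936.
ρ = 1.439 × 0.15936 = 0.22932 kg/m³.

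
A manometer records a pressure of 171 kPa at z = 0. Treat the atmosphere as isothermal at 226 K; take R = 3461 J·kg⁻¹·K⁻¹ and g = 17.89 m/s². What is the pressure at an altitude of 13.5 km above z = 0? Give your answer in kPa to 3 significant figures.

P ≈ 126 kPa

Scale height: H = RT/g = 3461 × 226 / 17.89 = 43722 m.
Barometric formula: P = P₀ exp(−z/H).
z/H = 13500/43722 = 0.30877; exp(−0.30877) = 0.73435.
P = 171 × 0.73435 = 125.57 kPa.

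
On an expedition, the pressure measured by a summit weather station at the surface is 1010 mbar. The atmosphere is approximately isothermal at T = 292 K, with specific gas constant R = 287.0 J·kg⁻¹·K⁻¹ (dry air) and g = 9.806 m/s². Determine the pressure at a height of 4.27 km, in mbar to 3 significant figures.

Scale height: H = RT/g = 287.0 × 292 / 9.806 = 8546.2 m.
Barometric formula: P = P₀ exp(−z/H).
z/H = 4270.0/8546.2 = 0.49964; exp(−0.49964) = 0.60675.
P = 1010 × 0.60675 = 612.82 mbar.

P ≈ 613 mbar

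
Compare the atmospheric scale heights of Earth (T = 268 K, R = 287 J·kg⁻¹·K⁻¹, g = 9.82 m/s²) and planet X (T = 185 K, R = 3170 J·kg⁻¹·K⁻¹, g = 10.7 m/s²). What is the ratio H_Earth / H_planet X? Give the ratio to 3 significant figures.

H_Earth/H_planet X ≈ 0.143

H = RT/g for each body.
H_Earth = 287 × 268 / 9.82 = 7832.6 m.
H_planet X = 3170 × 185 / 10.7 = 54808 m.
H_Earth/H_planet X = 7832.6/54808 = 0.14291.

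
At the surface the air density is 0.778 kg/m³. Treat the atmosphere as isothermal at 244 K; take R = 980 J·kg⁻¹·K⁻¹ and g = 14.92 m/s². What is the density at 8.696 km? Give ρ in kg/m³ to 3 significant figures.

ρ ≈ 0.452 kg/m³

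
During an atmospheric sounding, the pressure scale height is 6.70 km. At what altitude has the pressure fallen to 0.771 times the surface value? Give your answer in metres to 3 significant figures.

Set P/P₀ = exp(−z/H) = 0.771, so z = −H ln(0.771).
−ln(0.771) = 0.26007; z = 6700.0 × 0.26007 = 1742.5 m.

z ≈ 1740 m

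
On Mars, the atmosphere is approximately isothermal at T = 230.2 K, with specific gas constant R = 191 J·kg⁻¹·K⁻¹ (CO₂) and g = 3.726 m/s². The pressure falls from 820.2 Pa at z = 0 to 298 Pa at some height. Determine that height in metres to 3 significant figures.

Scale height: H = RT/g = 191 × 230.2 / 3.726 = 11800 m.
Invert the barometric formula: z = H ln(P₀/P).
P₀/P = 820.2/298 = 2.7523; ln(2.7523) = 1.0124.
z = 11800 × 1.0124 = 11946 m.

z ≈ 11900 m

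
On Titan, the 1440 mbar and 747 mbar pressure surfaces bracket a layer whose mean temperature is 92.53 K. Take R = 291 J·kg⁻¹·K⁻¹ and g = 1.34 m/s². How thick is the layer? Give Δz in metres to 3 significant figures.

Δz ≈ 13200 m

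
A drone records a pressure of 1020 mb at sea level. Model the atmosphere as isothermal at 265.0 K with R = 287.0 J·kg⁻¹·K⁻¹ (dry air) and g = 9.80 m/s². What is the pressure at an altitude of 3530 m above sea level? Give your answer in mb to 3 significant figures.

P ≈ 647 mb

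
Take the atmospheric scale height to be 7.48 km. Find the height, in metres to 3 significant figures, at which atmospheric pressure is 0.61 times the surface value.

z ≈ 3700 m

Set P/P₀ = exp(−z/H) = 0.61, so z = −H ln(0.61).
−ln(0.61) = 0.49430; z = 7480.0 × 0.49430 = 3697.4 m.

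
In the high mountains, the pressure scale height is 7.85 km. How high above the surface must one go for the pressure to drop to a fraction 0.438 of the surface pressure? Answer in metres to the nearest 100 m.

Set P/P₀ = exp(−z/H) = 0.438, so z = −H ln(0.438).
−ln(0.438) = 0.82554; z = 7850.0 × 0.82554 = 6480.5 m.

z ≈ 6500 m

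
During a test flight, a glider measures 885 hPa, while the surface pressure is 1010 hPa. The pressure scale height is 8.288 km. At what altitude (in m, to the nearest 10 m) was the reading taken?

z ≈ 1090 m

Invert the barometric formula: z = H ln(P₀/P).
P₀/P = 1010/885 = 1.1412; ln(1.1412) = 0.13208.
z = 8288.0 × 0.13208 = 1094.7 m.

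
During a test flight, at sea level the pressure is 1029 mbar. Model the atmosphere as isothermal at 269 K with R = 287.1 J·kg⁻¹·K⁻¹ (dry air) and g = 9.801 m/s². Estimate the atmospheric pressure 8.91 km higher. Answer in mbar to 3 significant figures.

P ≈ 332 mbar

Scale height: H = RT/g = 287.1 × 269 / 9.801 = 7879.8 m.
Barometric formula: P = P₀ exp(−z/H).
z/H = 8910.0/7879.8 = 1.1307; exp(−1.1307) = 0.32281.
P = 1029 × 0.32281 = 332.17 mbar.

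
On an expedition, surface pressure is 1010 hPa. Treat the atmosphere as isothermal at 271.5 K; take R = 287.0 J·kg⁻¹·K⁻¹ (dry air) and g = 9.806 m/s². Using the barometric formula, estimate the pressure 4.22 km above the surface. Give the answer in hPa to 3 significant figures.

Scale height: H = RT/g = 287.0 × 271.5 / 9.806 = 7946.2 m.
Barometric formula: P = P₀ exp(−z/H).
z/H = 4220.0/7946.2 = 0.53107; exp(−0.53107) = 0.58798.
P = 1010 × 0.58798 = 593.86 hPa.

P ≈ 594 hPa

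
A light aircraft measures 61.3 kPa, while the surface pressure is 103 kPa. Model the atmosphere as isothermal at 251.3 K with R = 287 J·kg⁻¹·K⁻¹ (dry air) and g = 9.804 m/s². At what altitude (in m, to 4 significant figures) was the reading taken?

Scale height: H = RT/g = 287 × 251.3 / 9.804 = 7356.5 m.
Invert the barometric formula: z = H ln(P₀/P).
P₀/P = 103/61.3 = 1.6803; ln(1.6803) = 0.51897.
z = 7356.5 × 0.51897 = 3817.8 m.

z ≈ 3818 m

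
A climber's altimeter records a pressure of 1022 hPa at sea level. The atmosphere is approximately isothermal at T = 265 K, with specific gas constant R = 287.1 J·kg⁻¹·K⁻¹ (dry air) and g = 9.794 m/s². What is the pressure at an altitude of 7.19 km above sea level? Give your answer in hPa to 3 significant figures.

P ≈ 405 hPa

Scale height: H = RT/g = 287.1 × 265 / 9.794 = 7768.2 m.
Barometric formula: P = P₀ exp(−z/H).
z/H = 7190.0/7768.2 = 0.92557; exp(−0.92557) = 0.39631.
P = 1022 × 0.39631 = 405.03 hPa.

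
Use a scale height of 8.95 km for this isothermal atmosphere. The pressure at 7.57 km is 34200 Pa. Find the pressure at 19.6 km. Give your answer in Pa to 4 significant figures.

Between two levels, P₂ = P₁ exp(−Δz/H) with Δz = z₂ − z₁.
Δz = 19600 − 7570.0 = 12030 m; Δz/H = 12030/8950.0 = 1.3441.
P₂ = 34200 × exp(−1.3441) = 34200 × 0.26077 = 8918.3 Pa.

P ≈ 8918 Pa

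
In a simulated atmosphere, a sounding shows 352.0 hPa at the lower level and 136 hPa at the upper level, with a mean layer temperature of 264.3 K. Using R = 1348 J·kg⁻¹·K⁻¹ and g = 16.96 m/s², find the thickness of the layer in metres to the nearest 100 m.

Hypsometric equation: Δz = (R T̄/g) ln(P₁/P₂).
R T̄/g = 1348 × 264.3 / 16.96 = 21007 m.
ln(352.0/136) = ln(2.5882) = 0.95096.
Δz = 21007 × 0.95096 = 19977 m.

Δz ≈ 20000 m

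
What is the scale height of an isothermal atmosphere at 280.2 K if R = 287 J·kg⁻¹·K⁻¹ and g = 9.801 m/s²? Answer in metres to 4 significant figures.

H ≈ 8205 m

The scale height of an isothermal atmosphere is H = RT/g.
H = 287 × 280.2 / 9.801 = 80417/9.801 = 8205.0 m.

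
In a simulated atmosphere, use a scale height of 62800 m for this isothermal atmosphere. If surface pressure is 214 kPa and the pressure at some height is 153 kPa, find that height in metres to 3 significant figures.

z ≈ 21100 m

Invert the barometric formula: z = H ln(P₀/P).
P₀/P = 214/153 = 1.3987; ln(1.3987) = 0.33554.
z = 62800 × 0.33554 = 21072 m.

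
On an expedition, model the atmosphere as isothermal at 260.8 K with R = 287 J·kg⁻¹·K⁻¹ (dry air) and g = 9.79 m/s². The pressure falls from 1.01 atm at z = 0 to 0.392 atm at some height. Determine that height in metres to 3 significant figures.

Scale height: H = RT/g = 287 × 260.8 / 9.79 = 7645.5 m.
Invert the barometric formula: z = H ln(P₀/P).
P₀/P = 1.01/0.392 = 2.5765; ln(2.5765) = 0.94643.
z = 7645.5 × 0.94643 = 7235.9 m.

z ≈ 7240 m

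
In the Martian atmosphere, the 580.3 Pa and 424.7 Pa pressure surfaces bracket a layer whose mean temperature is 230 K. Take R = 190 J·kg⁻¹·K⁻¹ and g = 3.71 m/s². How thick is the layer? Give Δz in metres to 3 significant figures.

Hypsometric equation: Δz = (R T̄/g) ln(P₁/P₂).
R T̄/g = 190 × 230 / 3.71 = 11779 m.
ln(580.3/424.7) = ln(1.3664) = 0.31218.
Δz = 11779 × 0.31218 = 3677.2 m.

Δz ≈ 3680 m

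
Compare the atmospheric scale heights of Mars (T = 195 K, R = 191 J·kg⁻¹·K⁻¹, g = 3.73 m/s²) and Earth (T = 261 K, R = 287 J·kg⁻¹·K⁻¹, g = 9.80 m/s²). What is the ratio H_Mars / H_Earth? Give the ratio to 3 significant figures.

H_Mars/H_Earth ≈ 1.31

H = RT/g for each body.
H_Mars = 191 × 195 / 3.73 = 9985.3 m.
H_Earth = 287 × 261 / 9.80 = 7643.6 m.
H_Mars/H_Earth = 9985.3/7643.6 = 1.3064.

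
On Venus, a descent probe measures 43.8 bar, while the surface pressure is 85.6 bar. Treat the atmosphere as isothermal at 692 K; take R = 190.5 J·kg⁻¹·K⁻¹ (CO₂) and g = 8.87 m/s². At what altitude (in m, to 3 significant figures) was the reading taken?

z ≈ 9960 m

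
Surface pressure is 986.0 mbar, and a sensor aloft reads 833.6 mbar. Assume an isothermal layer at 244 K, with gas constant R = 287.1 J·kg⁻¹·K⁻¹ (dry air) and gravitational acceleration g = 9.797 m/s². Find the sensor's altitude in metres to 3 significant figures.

z ≈ 1200 m

Scale height: H = RT/g = 287.1 × 244 / 9.797 = 7150.4 m.
Invert the barometric formula: z = H ln(P₀/P).
P₀/P = 986.0/833.6 = 1.1828; ln(1.1828) = 0.16788.
z = 7150.4 × 0.16788 = 1200.4 m.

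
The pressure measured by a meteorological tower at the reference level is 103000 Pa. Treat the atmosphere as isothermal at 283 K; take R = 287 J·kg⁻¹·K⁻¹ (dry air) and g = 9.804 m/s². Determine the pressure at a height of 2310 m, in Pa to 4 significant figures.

Scale height: H = RT/g = 287 × 283 / 9.804 = 8284.5 m.
Barometric formula: P = P₀ exp(−z/H).
z/H = 2310.0/8284.5 = 0.27883; exp(−0.27883) = 0.75667.
P = 103000 × 0.75667 = 77937 Pa.

P ≈ 77940 Pa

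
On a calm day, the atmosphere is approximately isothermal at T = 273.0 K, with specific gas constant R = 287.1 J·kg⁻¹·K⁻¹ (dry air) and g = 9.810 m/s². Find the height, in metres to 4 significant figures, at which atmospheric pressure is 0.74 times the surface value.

Scale height: H = RT/g = 287.1 × 273.0 / 9.810 = 7989.6 m.
Set P/P₀ = exp(−z/H) = 0.74, so z = −H ln(0.74).
−ln(0.74) = 0.30111; z = 7989.6 × 0.30111 = 2405.7 m.

z ≈ 2406 m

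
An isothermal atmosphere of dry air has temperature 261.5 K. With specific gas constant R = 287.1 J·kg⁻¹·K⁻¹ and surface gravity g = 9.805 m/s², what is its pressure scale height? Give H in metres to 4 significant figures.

H ≈ 7657 m

The scale height of an isothermal atmosphere is H = RT/g.
H = 287.1 × 261.5 / 9.805 = 75077/9.805 = 7657.0 m.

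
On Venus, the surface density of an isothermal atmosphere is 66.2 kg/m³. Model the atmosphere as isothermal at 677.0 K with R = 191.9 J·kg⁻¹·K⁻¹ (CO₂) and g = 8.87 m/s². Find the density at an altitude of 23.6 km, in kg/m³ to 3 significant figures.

ρ ≈ 13.2 kg/m³

Scale height: H = RT/g = 191.9 × 677.0 / 8.87 = 14647 m.
In an isothermal atmosphere, density decays like pressure: ρ = ρ₀ exp(−z/H).
z/H = 23600/14647 = 1.6113; exp(−1.6113) = 0.19963.
ρ = 66.2 × 0.19963 = 13.216 kg/m³.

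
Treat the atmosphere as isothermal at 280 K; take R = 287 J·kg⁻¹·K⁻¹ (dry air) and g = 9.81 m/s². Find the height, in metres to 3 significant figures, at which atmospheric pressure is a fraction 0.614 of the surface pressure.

z ≈ 4000 m

Scale height: H = RT/g = 287 × 280 / 9.81 = 8191.6 m.
Set P/P₀ = exp(−z/H) = 0.614, so z = −H ln(0.614).
−ln(0.614) = 0.48776; z = 8191.6 × 0.48776 = 3995.5 m.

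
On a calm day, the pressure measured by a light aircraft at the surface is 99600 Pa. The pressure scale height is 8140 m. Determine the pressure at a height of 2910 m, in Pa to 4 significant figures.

P ≈ 69660 Pa

Barometric formula: P = P₀ exp(−z/H).
z/H = 2910.0/8140.0 = 0.35749; exp(−0.35749) = 0.69943.
P = 99600 × 0.69943 = 69663 Pa.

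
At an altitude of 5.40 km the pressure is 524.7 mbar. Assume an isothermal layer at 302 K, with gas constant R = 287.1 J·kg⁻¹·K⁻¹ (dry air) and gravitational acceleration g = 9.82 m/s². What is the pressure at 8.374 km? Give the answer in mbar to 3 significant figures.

P ≈ 375 mbar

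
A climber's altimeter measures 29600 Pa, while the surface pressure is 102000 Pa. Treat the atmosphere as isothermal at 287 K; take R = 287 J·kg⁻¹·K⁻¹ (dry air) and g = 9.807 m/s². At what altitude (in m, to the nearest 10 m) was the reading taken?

z ≈ 10390 m

Scale height: H = RT/g = 287 × 287 / 9.807 = 8399.0 m.
Invert the barometric formula: z = H ln(P₀/P).
P₀/P = 102000/29600 = 3.4459; ln(3.4459) = 1.2372.
z = 8399.0 × 1.2372 = 10391 m.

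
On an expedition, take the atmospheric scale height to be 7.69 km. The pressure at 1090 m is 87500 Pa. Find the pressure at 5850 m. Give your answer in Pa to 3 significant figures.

Between two levels, P₂ = P₁ exp(−Δz/H) with Δz = z₂ − z₁.
Δz = 5850.0 − 1090.0 = 4760.0 m; Δz/H = 4760.0/7690.0 = 0.61899.
P₂ = 87500 × exp(−0.61899) = 87500 × 0.53849 = 47118 Pa.

P ≈ 47100 Pa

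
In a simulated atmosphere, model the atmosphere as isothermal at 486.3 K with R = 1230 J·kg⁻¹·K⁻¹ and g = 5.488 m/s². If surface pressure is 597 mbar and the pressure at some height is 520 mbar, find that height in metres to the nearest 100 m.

Scale height: H = RT/g = 1230 × 486.3 / 5.488 = 108990 m.
Invert the barometric formula: z = H ln(P₀/P).
P₀/P = 597/520 = 1.1481; ln(1.1481) = 0.13811.
z = 108990 × 0.13811 = 15053 m.

z ≈ 15100 m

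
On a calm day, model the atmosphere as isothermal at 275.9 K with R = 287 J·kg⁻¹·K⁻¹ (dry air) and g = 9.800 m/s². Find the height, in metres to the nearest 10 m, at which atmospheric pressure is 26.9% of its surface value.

z ≈ 10610 m

Scale height: H = RT/g = 287 × 275.9 / 9.800 = 8079.9 m.
Set P/P₀ = exp(−z/H) = 0.269, so z = −H ln(0.269).
−ln(0.269) = 1.3130; z = 8079.9 × 1.3130 = 10609 m.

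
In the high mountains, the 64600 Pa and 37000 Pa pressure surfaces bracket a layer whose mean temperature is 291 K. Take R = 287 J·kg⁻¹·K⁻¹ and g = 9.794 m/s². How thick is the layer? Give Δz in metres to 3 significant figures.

Δz ≈ 4750 m

Hypsometric equation: Δz = (R T̄/g) ln(P₁/P₂).
R T̄/g = 287 × 291 / 9.794 = 8527.4 m.
ln(64600/37000) = ln(1.7459) = 0.55727.
Δz = 8527.4 × 0.55727 = 4752.1 m.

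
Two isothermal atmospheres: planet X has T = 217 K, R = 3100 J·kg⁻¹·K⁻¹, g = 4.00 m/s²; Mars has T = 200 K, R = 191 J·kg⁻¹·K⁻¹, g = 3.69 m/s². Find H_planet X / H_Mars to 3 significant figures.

H = RT/g for each body.
H_planet X = 3100 × 217 / 4.00 = 168180 m.
H_Mars = 191 × 200 / 3.69 = 10352 m.
H_planet X/H_Mars = 168180/10352 = 16.246.

H_planet X/H_Mars ≈ 16.2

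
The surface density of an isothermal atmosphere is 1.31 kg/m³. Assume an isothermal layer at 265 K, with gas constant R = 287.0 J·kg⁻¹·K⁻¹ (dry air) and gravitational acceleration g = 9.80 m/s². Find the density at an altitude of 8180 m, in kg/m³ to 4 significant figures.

Scale height: H = RT/g = 287.0 × 265 / 9.80 = 7760.7 m.
In an isothermal atmosphere, density decays like pressure: ρ = ρ₀ exp(−z/H).
z/H = 8180.0/7760.7 = 1.0540; exp(−1.0540) = 0.34854.
ρ = 1.31 × 0.34854 = 0.45659 kg/m³.

ρ ≈ 0.4566 kg/m³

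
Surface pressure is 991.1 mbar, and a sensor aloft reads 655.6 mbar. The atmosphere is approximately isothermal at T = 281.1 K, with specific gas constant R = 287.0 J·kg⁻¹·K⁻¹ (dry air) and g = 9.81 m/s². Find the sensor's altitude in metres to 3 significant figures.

z ≈ 3400 m

Scale height: H = RT/g = 287.0 × 281.1 / 9.81 = 8223.8 m.
Invert the barometric formula: z = H ln(P₀/P).
P₀/P = 991.1/655.6 = 1.5117; ln(1.5117) = 0.41323.
z = 8223.8 × 0.41323 = 3398.3 m.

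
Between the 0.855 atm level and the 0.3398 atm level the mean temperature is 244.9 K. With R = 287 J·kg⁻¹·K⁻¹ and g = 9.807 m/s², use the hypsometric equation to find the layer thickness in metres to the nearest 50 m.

Δz ≈ 6600 m

Hypsometric equation: Δz = (R T̄/g) ln(P₁/P₂).
R T̄/g = 287 × 244.9 / 9.807 = 7167.0 m.
ln(0.855/0.3398) = ln(2.5162) = 0.92275.
Δz = 7167.0 × 0.92275 = 6613.3 m.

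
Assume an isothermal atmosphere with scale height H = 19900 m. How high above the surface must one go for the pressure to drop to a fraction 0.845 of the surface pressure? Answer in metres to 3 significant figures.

z ≈ 3350 m

Set P/P₀ = exp(−z/H) = 0.845, so z = −H ln(0.845).
−ln(0.845) = 0.16842; z = 19900 × 0.16842 = 3351.6 m.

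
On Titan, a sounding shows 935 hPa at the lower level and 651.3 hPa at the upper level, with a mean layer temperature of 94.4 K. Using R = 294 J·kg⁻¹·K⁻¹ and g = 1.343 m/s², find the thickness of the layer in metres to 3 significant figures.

Hypsometric equation: Δz = (R T̄/g) ln(P₁/P₂).
R T̄/g = 294 × 94.4 / 1.343 = 20665 m.
ln(935/651.3) = ln(1.4356) = 0.36158.
Δz = 20665 × 0.36158 = 7472.1 m.

Δz ≈ 7470 m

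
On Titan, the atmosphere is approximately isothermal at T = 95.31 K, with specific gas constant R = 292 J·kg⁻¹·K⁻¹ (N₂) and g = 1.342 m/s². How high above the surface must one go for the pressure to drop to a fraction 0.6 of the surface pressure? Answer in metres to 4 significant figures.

z ≈ 10590 m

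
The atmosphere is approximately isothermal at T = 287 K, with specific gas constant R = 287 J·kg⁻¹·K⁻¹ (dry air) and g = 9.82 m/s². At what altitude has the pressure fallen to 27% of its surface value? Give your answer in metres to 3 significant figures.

Scale height: H = RT/g = 287 × 287 / 9.82 = 8387.9 m.
Set P/P₀ = exp(−z/H) = 0.27, so z = −H ln(0.27).
−ln(0.27) = 1.3093; z = 8387.9 × 1.3093 = 10982 m.

z ≈ 11000 m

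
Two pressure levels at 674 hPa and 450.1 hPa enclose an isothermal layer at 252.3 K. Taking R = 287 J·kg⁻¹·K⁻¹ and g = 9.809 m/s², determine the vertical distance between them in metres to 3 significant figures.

Hypsometric equation: Δz = (R T̄/g) ln(P₁/P₂).
R T̄/g = 287 × 252.3 / 9.809 = 7382.0 m.
ln(674/450.1) = ln(1.4974) = 0.40373.
Δz = 7382.0 × 0.40373 = 2980.3 m.

Δz ≈ 2980 m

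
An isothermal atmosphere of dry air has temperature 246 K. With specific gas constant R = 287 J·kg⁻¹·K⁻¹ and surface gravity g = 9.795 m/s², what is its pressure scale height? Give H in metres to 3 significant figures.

H ≈ 7210 m

The scale height of an isothermal atmosphere is H = RT/g.
H = 287 × 246 / 9.795 = 70602/9.795 = 7208.0 m.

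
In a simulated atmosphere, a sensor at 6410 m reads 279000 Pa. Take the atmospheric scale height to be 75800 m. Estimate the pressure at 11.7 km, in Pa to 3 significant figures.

Between two levels, P₂ = P₁ exp(−Δz/H) with Δz = z₂ − z₁.
Δz = 11700 − 6410.0 = 5290.0 m; Δz/H = 5290.0/75800 = 0.069789.
P₂ = 279000 × exp(−0.069789) = 279000 × 0.93259 = 260190 Pa.

P ≈ 260000 Pa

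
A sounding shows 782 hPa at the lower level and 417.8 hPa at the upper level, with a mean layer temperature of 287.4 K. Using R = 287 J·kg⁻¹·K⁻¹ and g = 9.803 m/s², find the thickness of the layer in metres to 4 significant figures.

Hypsometric equation: Δz = (R T̄/g) ln(P₁/P₂).
R T̄/g = 287 × 287.4 / 9.803 = 8414.1 m.
ln(782/417.8) = ln(1.8717) = 0.62685.
Δz = 8414.1 × 0.62685 = 5274.4 m.

Δz ≈ 5274 m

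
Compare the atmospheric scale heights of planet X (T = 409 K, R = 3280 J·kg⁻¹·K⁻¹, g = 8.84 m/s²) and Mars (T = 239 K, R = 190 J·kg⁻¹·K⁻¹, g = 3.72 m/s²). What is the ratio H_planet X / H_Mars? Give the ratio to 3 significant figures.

H_planet X/H_Mars ≈ 12.4

H = RT/g for each body.
H_planet X = 3280 × 409 / 8.84 = 151760 m.
H_Mars = 190 × 239 / 3.72 = 12207 m.
H_planet X/H_Mars = 151760/12207 = 12.432.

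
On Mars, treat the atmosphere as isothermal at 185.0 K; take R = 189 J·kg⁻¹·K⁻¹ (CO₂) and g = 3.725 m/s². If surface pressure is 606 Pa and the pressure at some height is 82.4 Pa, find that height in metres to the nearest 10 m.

z ≈ 18730 m

Scale height: H = RT/g = 189 × 185.0 / 3.725 = 9386.6 m.
Invert the barometric formula: z = H ln(P₀/P).
P₀/P = 606/82.4 = 7.3544; ln(7.3544) = 1.9953.
z = 9386.6 × 1.9953 = 18729 m.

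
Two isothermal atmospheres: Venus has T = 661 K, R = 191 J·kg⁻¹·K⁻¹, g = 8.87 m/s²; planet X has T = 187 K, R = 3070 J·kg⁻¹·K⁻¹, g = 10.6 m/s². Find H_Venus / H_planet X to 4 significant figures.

H = RT/g for each body.
H_Venus = 191 × 661 / 8.87 = 14233 m.
H_planet X = 3070 × 187 / 10.6 = 54159 m.
H_Venus/H_planet X = 14233/54159 = 0.26280.

H_Venus/H_planet X ≈ 0.2628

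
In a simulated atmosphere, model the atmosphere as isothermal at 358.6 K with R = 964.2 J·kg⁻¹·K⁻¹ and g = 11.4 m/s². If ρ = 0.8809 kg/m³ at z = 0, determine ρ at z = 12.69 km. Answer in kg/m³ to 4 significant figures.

ρ ≈ 0.5797 kg/m³

Scale height: H = RT/g = 964.2 × 358.6 / 11.4 = 30330 m.
In an isothermal atmosphere, density decays like pressure: ρ = ρ₀ exp(−z/H).
z/H = 12690/30330 = 0.41840; exp(−0.41840) = 0.65810.
ρ = 0.8809 × 0.65810 = 0.57972 kg/m³.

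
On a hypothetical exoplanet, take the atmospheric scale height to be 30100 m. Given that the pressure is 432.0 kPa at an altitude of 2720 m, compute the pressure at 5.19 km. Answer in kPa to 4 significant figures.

Between two levels, P₂ = P₁ exp(−Δz/H) with Δz = z₂ − z₁.
Δz = 5190.0 − 2720.0 = 2470.0 m; Δz/H = 2470.0/30100 = 0.082060.
P₂ = 432.0 × exp(−0.082060) = 432.0 × 0.92122 = 397.97 kPa.

P ≈ 398.0 kPa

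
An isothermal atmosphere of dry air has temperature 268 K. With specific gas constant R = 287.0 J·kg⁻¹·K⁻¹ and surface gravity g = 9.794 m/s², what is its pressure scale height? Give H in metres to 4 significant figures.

The scale height of an isothermal atmosphere is H = RT/g.
H = 287.0 × 268 / 9.794 = 76916/9.794 = 7853.4 m.

H ≈ 7853 m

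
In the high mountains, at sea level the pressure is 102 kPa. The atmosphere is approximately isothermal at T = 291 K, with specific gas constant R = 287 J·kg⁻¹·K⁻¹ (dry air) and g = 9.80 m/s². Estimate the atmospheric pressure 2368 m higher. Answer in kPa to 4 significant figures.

P ≈ 77.25 kPa

Scale height: H = RT/g = 287 × 291 / 9.80 = 8522.1 m.
Barometric formula: P = P₀ exp(−z/H).
z/H = 2368.0/8522.1 = 0.27787; exp(−0.27787) = 0.75740.
P = 102 × 0.75740 = 77.255 kPa.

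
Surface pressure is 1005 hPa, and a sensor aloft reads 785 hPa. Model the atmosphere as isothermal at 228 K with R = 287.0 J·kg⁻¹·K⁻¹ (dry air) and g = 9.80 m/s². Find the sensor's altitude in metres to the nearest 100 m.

Scale height: H = RT/g = 287.0 × 228 / 9.80 = 6677.1 m.
Invert the barometric formula: z = H ln(P₀/P).
P₀/P = 1005/785 = 1.2803; ln(1.2803) = 0.24709.
z = 6677.1 × 0.24709 = 1649.8 m.

z ≈ 1600 m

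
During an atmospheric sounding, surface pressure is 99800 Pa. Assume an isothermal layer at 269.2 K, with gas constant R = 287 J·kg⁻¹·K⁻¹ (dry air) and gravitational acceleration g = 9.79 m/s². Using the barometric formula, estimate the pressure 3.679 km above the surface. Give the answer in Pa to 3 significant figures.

Scale height: H = RT/g = 287 × 269.2 / 9.79 = 7891.8 m.
Barometric formula: P = P₀ exp(−z/H).
z/H = 3679.0/7891.8 = 0.46618; exp(−0.46618) = 0.62739.
P = 99800 × 0.62739 = 62614 Pa.

P ≈ 62600 Pa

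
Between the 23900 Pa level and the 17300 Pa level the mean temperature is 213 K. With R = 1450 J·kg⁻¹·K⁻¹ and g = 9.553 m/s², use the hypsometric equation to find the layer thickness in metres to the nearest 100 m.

Hypsometric equation: Δz = (R T̄/g) ln(P₁/P₂).
R T̄/g = 1450 × 213 / 9.553 = 32330 m.
ln(23900/17300) = ln(1.3815) = 0.32317.
Δz = 32330 × 0.32317 = 10448 m.

Δz ≈ 10400 m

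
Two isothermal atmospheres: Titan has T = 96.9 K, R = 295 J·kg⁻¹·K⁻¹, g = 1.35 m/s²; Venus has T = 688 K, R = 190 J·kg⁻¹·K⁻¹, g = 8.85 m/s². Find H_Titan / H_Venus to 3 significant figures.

H = RT/g for each body.
H_Titan = 295 × 96.9 / 1.35 = 21174 m.
H_Venus = 190 × 688 / 8.85 = 14771 m.
H_Titan/H_Venus = 21174/14771 = 1.4335.

H_Titan/H_Venus ≈ 1.43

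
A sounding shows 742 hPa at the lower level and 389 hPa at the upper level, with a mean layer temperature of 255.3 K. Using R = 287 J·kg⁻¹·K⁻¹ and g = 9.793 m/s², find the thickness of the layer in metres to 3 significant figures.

Hypsometric equation: Δz = (R T̄/g) ln(P₁/P₂).
R T̄/g = 287 × 255.3 / 9.793 = 7482.0 m.
ln(742/389) = ln(1.9075) = 0.64579.
Δz = 7482.0 × 0.64579 = 4831.8 m.

Δz ≈ 4830 m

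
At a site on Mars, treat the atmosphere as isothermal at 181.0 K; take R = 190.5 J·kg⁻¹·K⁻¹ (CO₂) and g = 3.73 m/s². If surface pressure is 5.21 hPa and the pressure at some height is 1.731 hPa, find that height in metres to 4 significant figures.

Scale height: H = RT/g = 190.5 × 181.0 / 3.73 = 9244.1 m.
Invert the barometric formula: z = H ln(P₀/P).
P₀/P = 5.21/1.731 = 3.0098; ln(3.0098) = 1.1019.
z = 9244.1 × 1.1019 = 10186 m.

z ≈ 10190 m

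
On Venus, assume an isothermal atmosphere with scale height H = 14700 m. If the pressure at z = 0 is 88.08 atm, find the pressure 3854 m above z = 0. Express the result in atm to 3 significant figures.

P ≈ 67.8 atm

Barometric formula: P = P₀ exp(−z/H).
z/H = 3854.0/14700 = 0.26218; exp(−0.26218) = 0.76937.
P = 88.08 × 0.76937 = 67.766 atm.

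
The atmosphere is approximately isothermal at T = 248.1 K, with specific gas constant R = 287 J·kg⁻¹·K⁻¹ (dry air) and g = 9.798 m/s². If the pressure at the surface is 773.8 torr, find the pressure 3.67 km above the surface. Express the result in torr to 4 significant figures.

P ≈ 467.0 torr

Scale height: H = RT/g = 287 × 248.1 / 9.798 = 7267.3 m.
Barometric formula: P = P₀ exp(−z/H).
z/H = 3670.0/7267.3 = 0.50500; exp(−0.50500) = 0.60351.
P = 773.8 × 0.60351 = 467.00 torr.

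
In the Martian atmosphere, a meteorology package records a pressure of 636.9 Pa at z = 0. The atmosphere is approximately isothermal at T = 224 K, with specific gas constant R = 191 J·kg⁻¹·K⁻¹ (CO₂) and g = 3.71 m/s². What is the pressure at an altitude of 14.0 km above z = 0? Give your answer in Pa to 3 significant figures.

P ≈ 189 Pa

Scale height: H = RT/g = 191 × 224 / 3.71 = 11532 m.
Barometric formula: P = P₀ exp(−z/H).
z/H = 14000/11532 = 1.2140; exp(−1.2140) = 0.29701.
P = 636.9 × 0.29701 = 189.17 Pa.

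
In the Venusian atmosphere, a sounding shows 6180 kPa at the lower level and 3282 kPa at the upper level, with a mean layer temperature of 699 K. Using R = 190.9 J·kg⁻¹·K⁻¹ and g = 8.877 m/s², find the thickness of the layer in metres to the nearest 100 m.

Δz ≈ 9500 m

Hypsometric equation: Δz = (R T̄/g) ln(P₁/P₂).
R T̄/g = 190.9 × 699 / 8.877 = 15032 m.
ln(6180/3282) = ln(1.8830) = 0.63287.
Δz = 15032 × 0.63287 = 9513.3 m.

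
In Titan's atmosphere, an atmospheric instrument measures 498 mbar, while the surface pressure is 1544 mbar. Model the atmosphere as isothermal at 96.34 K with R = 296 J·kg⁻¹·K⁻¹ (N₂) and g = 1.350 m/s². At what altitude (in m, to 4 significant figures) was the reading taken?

z ≈ 23900 m

Scale height: H = RT/g = 296 × 96.34 / 1.350 = 21123 m.
Invert the barometric formula: z = H ln(P₀/P).
P₀/P = 1544/498 = 3.1004; ln(3.1004) = 1.1315.
z = 21123 × 1.1315 = 23901 m.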